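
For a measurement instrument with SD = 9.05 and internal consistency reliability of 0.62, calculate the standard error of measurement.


SEM = SD * sqrt(1 - rxx)
SEM = 9.05 * sqrt(1 - 0.62)
SEM = 9.05 * sqrt(0.38) = 9.05 * 0.616441
SEM = 5.5788

5.5788


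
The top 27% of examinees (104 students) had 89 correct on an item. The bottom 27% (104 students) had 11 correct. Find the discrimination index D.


p_upper = 89/104 = 0.8558
p_lower = 11/104 = 0.1058
D = 0.8558 - 0.1058 = 0.75

0.75


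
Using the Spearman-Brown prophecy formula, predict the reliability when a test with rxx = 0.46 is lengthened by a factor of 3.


r_new = (n * rxx) / (1 + (n-1) * rxx)
r_new = (3 * 0.46) / (1 + 2 * 0.46)
r_new = 1.38 / 1.92
r_new = 0.7188

0.7188


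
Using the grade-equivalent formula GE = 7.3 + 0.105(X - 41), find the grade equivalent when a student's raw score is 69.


raw - median = 69 - 41 = 28
slope * diff = 0.105 * 28 = 2.94
GE = 7.3 + 2.94
GE = 10.24

10.24


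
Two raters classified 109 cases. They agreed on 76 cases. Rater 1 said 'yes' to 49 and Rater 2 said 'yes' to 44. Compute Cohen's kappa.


P_o = 76/109 = 0.697248
P_e = (49*44 + 60*65) / 11881 = 0.509721
kappa = (P_o - P_e) / (1 - P_e)
kappa = (0.697248 - 0.509721) / (1 - 0.509721)
kappa = 0.3825

0.3825


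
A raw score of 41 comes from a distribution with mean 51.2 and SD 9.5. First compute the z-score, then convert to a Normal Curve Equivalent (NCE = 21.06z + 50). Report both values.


z = (X - mean) / SD = (41 - 51.2) / 9.5
z = -10.2 / 9.5
z = -1.0737
NCE = NCE = 21.06z + 50
Carry z at full precision (z = -10.2 / 9.5) into the conversion:
NCE = 21.06 * (-10.2 / 9.5) + 50 = -214.812 / 9.5 + 50
NCE = -22.6118 + 50
NCE = 27.3882

27.3882


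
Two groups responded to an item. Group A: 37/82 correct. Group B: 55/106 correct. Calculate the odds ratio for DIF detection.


Odds_A = 37/45 = 0.8222
Odds_B = 55/51 = 1.0784
OR = Odds_A / Odds_B = 0.8222 / 1.0784
Exactly, OR = (37 * 51) / (45 * 55) = 1887 / 2475
OR = 0.7624

0.7624


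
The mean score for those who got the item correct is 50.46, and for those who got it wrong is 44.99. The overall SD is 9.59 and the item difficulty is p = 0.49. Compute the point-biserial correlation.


q = 1 - p = 0.51
rpb = ((M1 - M0) / SD) * sqrt(p * q)
rpb = ((50.46 - 44.99) / 9.59) * sqrt(0.49 * 0.51)
rpb = 0.2851

0.2851


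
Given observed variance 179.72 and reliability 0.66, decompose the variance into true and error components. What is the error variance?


var_true = rxx * var_obs = 0.66 * 179.72 = 118.6152
var_error = var_obs - var_true
var_error = 179.72 - 118.6152
var_error = 61.1048

61.1048


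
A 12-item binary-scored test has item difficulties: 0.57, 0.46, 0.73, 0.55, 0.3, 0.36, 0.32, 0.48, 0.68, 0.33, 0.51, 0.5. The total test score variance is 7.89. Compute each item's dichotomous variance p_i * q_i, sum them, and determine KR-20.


For each item, compute p_i * q_i:
  Item 1: 0.57 * 0.43 = 0.2451
  Item 2: 0.46 * 0.54 = 0.2484
  Item 3: 0.73 * 0.27 = 0.1971
  Item 4: 0.55 * 0.45 = 0.2475
  Item 5: 0.3 * 0.7 = 0.21
  Item 6: 0.36 * 0.64 = 0.2304
  Item 7: 0.32 * 0.68 = 0.2176
  Item 8: 0.48 * 0.52 = 0.2496
  Item 9: 0.68 * 0.32 = 0.2176
  Item 10: 0.33 * 0.67 = 0.2211
  Item 11: 0.51 * 0.49 = 0.2499
  Item 12: 0.5 * 0.5 = 0.25
Sum(p_i * q_i) = 0.2451 + 0.2484 + 0.1971 + 0.2475 + 0.21 + 0.2304 + 0.2176 + 0.2496 + 0.2176 + 0.2211 + 0.2499 + 0.25 = 2.7843
KR-20 = (k/(k-1)) * (1 - Sum(p_i*q_i) / Var_total)
= (12/11) * (1 - 2.7843/7.89)
= 1.0909 * 0.6471
KR-20 = 0.7059

0.7059


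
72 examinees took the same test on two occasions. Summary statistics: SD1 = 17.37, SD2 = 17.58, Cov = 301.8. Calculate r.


r = cov(X,Y) / (SD_X * SD_Y)
r = 301.8 / (17.37 * 17.58)
r = 301.8 / 305.3646
r = 0.9883

0.9883


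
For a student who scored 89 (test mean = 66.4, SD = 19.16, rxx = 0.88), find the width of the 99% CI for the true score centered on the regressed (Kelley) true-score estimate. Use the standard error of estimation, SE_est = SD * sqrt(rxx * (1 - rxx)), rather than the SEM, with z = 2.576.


True score estimate = 0.88*89 + 0.12*66.4 = 86.288
SE_est = SD * sqrt(rxx * (1 - rxx)) = 19.16 * sqrt(0.88 * 0.12) = 19.16 * sqrt(0.1056) = 6.226263
CI = T_est +/- z * SE_est, so width = 2 * z * SE_est = 2 * 2.576 * 6.226263
Width = 32.0777

32.0777


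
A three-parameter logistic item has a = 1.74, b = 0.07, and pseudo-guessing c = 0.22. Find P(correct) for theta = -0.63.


logit = 1.74*(-0.63 - 0.07) = -1.218
P* = 1/(1 + exp(--1.218)) = 0.2283
P = 0.22 + (1 - 0.22) * 0.2283
P = 0.3981

0.3981


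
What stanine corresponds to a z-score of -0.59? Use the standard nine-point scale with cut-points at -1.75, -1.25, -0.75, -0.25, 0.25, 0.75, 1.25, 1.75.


Stanine boundaries: [-1.75, -1.25, -0.75, -0.25, 0.25, 0.75, 1.25, 1.75]
z = -0.59
Check each boundary:
  z >= -1.75 -> could be stanine 2
  z >= -1.25 -> could be stanine 3
  z >= -0.75 -> could be stanine 4
  z < -0.25
  z < 0.25
  z < 0.75
  z < 1.25
  z < 1.75
Highest qualifying boundary gives stanine = 4

4


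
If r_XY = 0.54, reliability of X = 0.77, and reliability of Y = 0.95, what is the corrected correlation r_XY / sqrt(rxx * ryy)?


r_corrected = rxy / sqrt(rxx * ryy)
= 0.54 / sqrt(0.77 * 0.95)
= 0.54 / sqrt(0.7315)
= 0.54 / 0.855278
r_corrected = 0.6314

0.6314


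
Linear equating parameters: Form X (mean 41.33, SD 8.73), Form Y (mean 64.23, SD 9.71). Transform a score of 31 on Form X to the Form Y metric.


slope = SD_Y / SD_X = 9.71 / 8.73 ~ 1.1123
intercept = mean_Y - slope * mean_X = 64.23 - (9.71 / 8.73) * 41.33 ~ 18.2604
Y = slope * X + intercept. To avoid rounding drift from the rounded slope/intercept, evaluate the equivalent form Y = mean_Y + SD_Y * (X - mean_X) / SD_X at full precision:
Y = 64.23 + 9.71 * (31 - 41.33) / 8.73
Y = 64.23 - 9.71 * 10.33 / 8.73
Y = 64.23 - 100.3043 / 8.73
Y = 64.23 - 11.4896
Y = 52.7404

52.7404


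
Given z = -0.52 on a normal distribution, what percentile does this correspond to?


CDF(z) = 0.5 * (1 + erf(z/sqrt(2)))
erf(-0.3677) = -0.3969
CDF = 0.3015
Percentile rank = 0.3015 * 100 = 30.15

30.15


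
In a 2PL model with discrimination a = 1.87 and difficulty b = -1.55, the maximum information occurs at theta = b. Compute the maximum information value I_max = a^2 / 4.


For 2PL, max info at theta = b = -1.55
I_max = a^2 / 4 = 1.87^2 / 4
= 3.4969 / 4
I_max = 0.8742

0.8742


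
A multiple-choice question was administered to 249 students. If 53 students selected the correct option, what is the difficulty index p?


Item difficulty p = number correct / total examinees
p = 53 / 249
p = 0.2129

0.2129


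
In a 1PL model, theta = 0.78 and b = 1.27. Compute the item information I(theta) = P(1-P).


P = 1/(1+exp(-(0.78-1.27))) = 0.3799
I = P*(1-P) = 0.3799 * 0.6201
I = 0.2356

0.2356


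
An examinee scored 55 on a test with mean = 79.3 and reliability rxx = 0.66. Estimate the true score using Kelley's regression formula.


T_est = rxx * X + (1 - rxx) * mean
T_est = 0.66 * 55 + 0.34 * 79.3
T_est = 36.3 + 26.962
T_est = 63.262

63.262


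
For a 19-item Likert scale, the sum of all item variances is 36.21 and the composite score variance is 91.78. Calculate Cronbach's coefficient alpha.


alpha = (k/(k-1)) * (1 - sum(si^2)/s_total^2)
= (19/18) * (1 - 36.21/91.78)
alpha = 0.6391

0.6391


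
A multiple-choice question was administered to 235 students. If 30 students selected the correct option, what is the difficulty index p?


Item difficulty p = number correct / total examinees
p = 30 / 235
p = 0.1277

0.1277


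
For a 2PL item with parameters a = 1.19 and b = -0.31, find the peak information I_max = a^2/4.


For 2PL, max info at theta = b = -0.31
I_max = a^2 / 4 = 1.19^2 / 4
= 1.4161 / 4
I_max = 0.354

0.354


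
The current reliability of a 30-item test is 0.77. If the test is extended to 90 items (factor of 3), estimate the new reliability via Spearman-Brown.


r_new = (n * rxx) / (1 + (n-1) * rxx)
r_new = (3 * 0.77) / (1 + 2 * 0.77)
r_new = 2.31 / 2.54
r_new = 0.9094

0.9094


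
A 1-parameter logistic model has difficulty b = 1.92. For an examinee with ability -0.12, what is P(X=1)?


theta - b = -0.12 - 1.92 = -2.04
exp(-(theta - b)) = exp(2.04) = 7.6906
P = 1 / (1 + 7.6906)
P = 0.1151

0.1151


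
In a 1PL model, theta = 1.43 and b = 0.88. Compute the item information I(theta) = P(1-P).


P = 1/(1+exp(-(1.43-0.88))) = 0.6341
I = P*(1-P) = 0.6341 * 0.3659
I = 0.232

0.232


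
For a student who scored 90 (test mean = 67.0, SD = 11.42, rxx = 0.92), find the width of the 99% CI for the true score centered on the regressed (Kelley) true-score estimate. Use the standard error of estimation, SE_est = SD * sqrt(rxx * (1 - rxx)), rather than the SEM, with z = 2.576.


True score estimate = 0.92*90 + 0.08*67.0 = 88.16
SE_est = SD * sqrt(rxx * (1 - rxx)) = 11.42 * sqrt(0.92 * 0.08) = 11.42 * sqrt(0.0736) = 3.098168
CI = T_est +/- z * SE_est, so width = 2 * z * SE_est = 2 * 2.576 * 3.098168
Width = 15.9618

15.9618


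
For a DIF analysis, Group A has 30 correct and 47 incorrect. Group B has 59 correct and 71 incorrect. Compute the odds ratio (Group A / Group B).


Odds_A = 30/47 = 0.6383
Odds_B = 59/71 = 0.831
OR = Odds_A / Odds_B = 0.6383 / 0.831
Exactly, OR = (30 * 71) / (47 * 59) = 2130 / 2773
OR = 0.7681

0.7681


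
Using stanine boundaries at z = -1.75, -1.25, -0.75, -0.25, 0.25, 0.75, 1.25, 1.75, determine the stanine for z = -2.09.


Stanine boundaries: [-1.75, -1.25, -0.75, -0.25, 0.25, 0.75, 1.25, 1.75]
z = -2.09
Check each boundary:
  z < -1.75
  z < -1.25
  z < -0.75
  z < -0.25
  z < 0.25
  z < 0.75
  z < 1.25
  z < 1.75
Highest qualifying boundary gives stanine = 1

1


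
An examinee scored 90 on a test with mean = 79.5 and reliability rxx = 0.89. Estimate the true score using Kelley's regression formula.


T_est = rxx * X + (1 - rxx) * mean
T_est = 0.89 * 90 + 0.11 * 79.5
T_est = 80.1 + 8.745
T_est = 88.845

88.845


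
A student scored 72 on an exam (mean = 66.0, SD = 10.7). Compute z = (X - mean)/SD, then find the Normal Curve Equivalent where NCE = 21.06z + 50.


z = (X - mean) / SD = (72 - 66.0) / 10.7
z = 6.0 / 10.7
z = 0.5607
NCE = NCE = 21.06z + 50
Carry z at full precision (z = 6.0 / 10.7) into the conversion:
NCE = 21.06 * (6.0 / 10.7) + 50 = 126.36 / 10.7 + 50
NCE = 11.8093 + 50
NCE = 61.8093

61.8093


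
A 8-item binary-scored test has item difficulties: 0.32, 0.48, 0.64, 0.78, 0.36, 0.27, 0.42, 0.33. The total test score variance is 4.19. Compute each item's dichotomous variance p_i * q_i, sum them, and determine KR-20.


For each item, compute p_i * q_i:
  Item 1: 0.32 * 0.68 = 0.2176
  Item 2: 0.48 * 0.52 = 0.2496
  Item 3: 0.64 * 0.36 = 0.2304
  Item 4: 0.78 * 0.22 = 0.1716
  Item 5: 0.36 * 0.64 = 0.2304
  Item 6: 0.27 * 0.73 = 0.1971
  Item 7: 0.42 * 0.58 = 0.2436
  Item 8: 0.33 * 0.67 = 0.2211
Sum(p_i * q_i) = 0.2176 + 0.2496 + 0.2304 + 0.1716 + 0.2304 + 0.1971 + 0.2436 + 0.2211 = 1.7614
KR-20 = (k/(k-1)) * (1 - Sum(p_i*q_i) / Var_total)
= (8/7) * (1 - 1.7614/4.19)
= 1.1429 * 0.5796
KR-20 = 0.6624

0.6624


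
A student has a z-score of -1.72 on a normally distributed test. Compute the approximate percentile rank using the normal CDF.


CDF(z) = 0.5 * (1 + erf(z/sqrt(2)))
erf(-1.2162) = -0.9146
CDF = 0.0427
Percentile rank = 0.0427 * 100 = 4.27

4.27


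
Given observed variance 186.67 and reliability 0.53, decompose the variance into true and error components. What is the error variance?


var_true = rxx * var_obs = 0.53 * 186.67 = 98.9351
var_error = var_obs - var_true
var_error = 186.67 - 98.9351
var_error = 87.7349

87.7349


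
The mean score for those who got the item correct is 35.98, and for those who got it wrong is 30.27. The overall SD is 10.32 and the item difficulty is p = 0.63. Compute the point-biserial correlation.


q = 1 - p = 0.37
rpb = ((M1 - M0) / SD) * sqrt(p * q)
rpb = ((35.98 - 30.27) / 10.32) * sqrt(0.63 * 0.37)
rpb = 0.2671

0.2671


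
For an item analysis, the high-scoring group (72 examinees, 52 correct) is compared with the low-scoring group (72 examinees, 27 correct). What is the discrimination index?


p_upper = 52/72 = 0.7222
p_lower = 27/72 = 0.375
D = 0.7222 - 0.375 = 0.3472

0.3472


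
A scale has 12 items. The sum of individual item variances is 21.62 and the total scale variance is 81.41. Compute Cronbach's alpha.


alpha = (k/(k-1)) * (1 - sum(si^2)/s_total^2)
= (12/11) * (1 - 21.62/81.41)
alpha = 0.8012

0.8012


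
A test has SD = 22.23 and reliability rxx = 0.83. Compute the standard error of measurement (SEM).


SEM = SD * sqrt(1 - rxx)
SEM = 22.23 * sqrt(1 - 0.83)
SEM = 22.23 * sqrt(0.17) = 22.23 * 0.412311
SEM = 9.1657

9.1657


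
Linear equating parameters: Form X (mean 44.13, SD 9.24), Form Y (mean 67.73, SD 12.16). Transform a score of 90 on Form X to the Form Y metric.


slope = SD_Y / SD_X = 12.16 / 9.24 ~ 1.316
intercept = mean_Y - slope * mean_X = 67.73 - (12.16 / 9.24) * 44.13 ~ 9.6542
Y = slope * X + intercept. To avoid rounding drift from the rounded slope/intercept, evaluate the equivalent form Y = mean_Y + SD_Y * (X - mean_X) / SD_X at full precision:
Y = 67.73 + 12.16 * (90 - 44.13) / 9.24
Y = 67.73 + 12.16 * 45.87 / 9.24
Y = 67.73 + 557.7792 / 9.24
Y = 67.73 + 60.3657
Y = 128.0957

128.0957


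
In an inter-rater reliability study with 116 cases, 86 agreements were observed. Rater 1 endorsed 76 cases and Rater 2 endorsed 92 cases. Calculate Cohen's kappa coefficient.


P_o = 86/116 = 0.741379
P_e = (76*92 + 40*24) / 13456 = 0.590963
kappa = (P_o - P_e) / (1 - P_e)
kappa = (0.741379 - 0.590963) / (1 - 0.590963)
kappa = 0.3677

0.3677


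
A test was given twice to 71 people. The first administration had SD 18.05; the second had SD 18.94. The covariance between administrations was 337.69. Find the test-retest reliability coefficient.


r = cov(X,Y) / (SD_X * SD_Y)
r = 337.69 / (18.05 * 18.94)
r = 337.69 / 341.867
r = 0.9878

0.9878


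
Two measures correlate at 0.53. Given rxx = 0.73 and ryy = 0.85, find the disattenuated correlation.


r_corrected = rxy / sqrt(rxx * ryy)
= 0.53 / sqrt(0.73 * 0.85)
= 0.53 / sqrt(0.6205)
= 0.53 / 0.787718
r_corrected = 0.6728

0.6728


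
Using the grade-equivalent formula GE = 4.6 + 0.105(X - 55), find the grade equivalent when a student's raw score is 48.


raw - median = 48 - 55 = -7
slope * diff = 0.105 * -7 = -0.735
GE = 4.6 + -0.735
GE = 3.865

3.865


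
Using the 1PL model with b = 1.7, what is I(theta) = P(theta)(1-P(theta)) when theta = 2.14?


P = 1/(1+exp(-(2.14-1.7))) = 0.6083
I = P*(1-P) = 0.6083 * 0.3917
I = 0.2383

0.2383


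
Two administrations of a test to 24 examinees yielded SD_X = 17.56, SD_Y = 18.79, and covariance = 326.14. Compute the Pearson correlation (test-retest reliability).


r = cov(X,Y) / (SD_X * SD_Y)
r = 326.14 / (17.56 * 18.79)
r = 326.14 / 329.9524
r = 0.9884

0.9884


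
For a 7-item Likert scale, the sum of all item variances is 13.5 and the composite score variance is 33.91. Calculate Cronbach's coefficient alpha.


alpha = (k/(k-1)) * (1 - sum(si^2)/s_total^2)
= (7/6) * (1 - 13.5/33.91)
alpha = 0.7022

0.7022


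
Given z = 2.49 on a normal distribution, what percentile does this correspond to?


CDF(z) = 0.5 * (1 + erf(z/sqrt(2)))
erf(1.7607) = 0.9872
CDF = 0.9936
Percentile rank = 0.9936 * 100 = 99.36

99.36


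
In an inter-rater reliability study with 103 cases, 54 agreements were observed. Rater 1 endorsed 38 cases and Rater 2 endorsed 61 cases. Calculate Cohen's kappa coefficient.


P_o = 54/103 = 0.524272
P_e = (38*61 + 65*42) / 10609 = 0.475822
kappa = (P_o - P_e) / (1 - P_e)
kappa = (0.524272 - 0.475822) / (1 - 0.475822)
kappa = 0.0924

0.0924


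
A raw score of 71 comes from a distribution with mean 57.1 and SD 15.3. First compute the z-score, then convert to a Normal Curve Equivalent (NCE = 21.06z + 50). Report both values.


z = (X - mean) / SD = (71 - 57.1) / 15.3
z = 13.9 / 15.3
z = 0.9085
NCE = NCE = 21.06z + 50
Carry z at full precision (z = 13.9 / 15.3) into the conversion:
NCE = 21.06 * (13.9 / 15.3) + 50 = 292.734 / 15.3 + 50
NCE = 19.1329 + 50
NCE = 69.1329

69.1329


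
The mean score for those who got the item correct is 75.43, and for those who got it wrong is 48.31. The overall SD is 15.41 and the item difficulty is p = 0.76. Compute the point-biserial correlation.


q = 1 - p = 0.24
rpb = ((M1 - M0) / SD) * sqrt(p * q)
rpb = ((75.43 - 48.31) / 15.41) * sqrt(0.76 * 0.24)
rpb = 0.7516

0.7516


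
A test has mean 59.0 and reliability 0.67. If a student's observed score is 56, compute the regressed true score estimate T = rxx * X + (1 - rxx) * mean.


T_est = rxx * X + (1 - rxx) * mean
T_est = 0.67 * 56 + 0.33 * 59.0
T_est = 37.52 + 19.47
T_est = 56.99

56.99


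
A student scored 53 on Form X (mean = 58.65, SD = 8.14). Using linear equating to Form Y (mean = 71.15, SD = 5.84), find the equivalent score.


slope = SD_Y / SD_X = 5.84 / 8.14 ~ 0.7174
intercept = mean_Y - slope * mean_X = 71.15 - (5.84 / 8.14) * 58.65 ~ 29.0719
Y = slope * X + intercept. To avoid rounding drift from the rounded slope/intercept, evaluate the equivalent form Y = mean_Y + SD_Y * (X - mean_X) / SD_X at full precision:
Y = 71.15 + 5.84 * (53 - 58.65) / 8.14
Y = 71.15 - 5.84 * 5.65 / 8.14
Y = 71.15 - 32.996 / 8.14
Y = 71.15 - 4.0536
Y = 67.0964

67.0964


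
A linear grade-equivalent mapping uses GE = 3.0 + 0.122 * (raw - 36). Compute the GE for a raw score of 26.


raw - median = 26 - 36 = -10
slope * diff = 0.122 * -10 = -1.22
GE = 3.0 + -1.22
GE = 1.78

1.78


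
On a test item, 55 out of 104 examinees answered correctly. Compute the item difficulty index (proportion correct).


Item difficulty p = number correct / total examinees
p = 55 / 104
p = 0.5288

0.5288


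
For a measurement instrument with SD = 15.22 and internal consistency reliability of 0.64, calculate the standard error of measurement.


SEM = SD * sqrt(1 - rxx)
SEM = 15.22 * sqrt(1 - 0.64)
SEM = 15.22 * sqrt(0.36) = 15.22 * 0.6
SEM = 9.132

9.132


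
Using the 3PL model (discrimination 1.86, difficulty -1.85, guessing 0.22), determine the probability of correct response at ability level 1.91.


logit = 1.86*(1.91 - -1.85) = 6.9936
P* = 1/(1 + exp(-6.9936)) = 0.9991
P = 0.22 + (1 - 0.22) * 0.9991
P = 0.9993

0.9993


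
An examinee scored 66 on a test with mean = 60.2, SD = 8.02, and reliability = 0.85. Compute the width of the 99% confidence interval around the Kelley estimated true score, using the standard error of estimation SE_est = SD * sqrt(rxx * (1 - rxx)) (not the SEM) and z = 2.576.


True score estimate = 0.85*66 + 0.15*60.2 = 65.13
SE_est = SD * sqrt(rxx * (1 - rxx)) = 8.02 * sqrt(0.85 * 0.15) = 8.02 * sqrt(0.1275) = 2.863713
CI = T_est +/- z * SE_est, so width = 2 * z * SE_est = 2 * 2.576 * 2.863713
Width = 14.7538

14.7538


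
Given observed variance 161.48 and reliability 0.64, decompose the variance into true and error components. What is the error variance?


var_true = rxx * var_obs = 0.64 * 161.48 = 103.3472
var_error = var_obs - var_true
var_error = 161.48 - 103.3472
var_error = 58.1328

58.1328


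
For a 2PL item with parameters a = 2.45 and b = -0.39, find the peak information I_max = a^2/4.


For 2PL, max info at theta = b = -0.39
I_max = a^2 / 4 = 2.45^2 / 4
= 6.0025 / 4
I_max = 1.5006

1.5006


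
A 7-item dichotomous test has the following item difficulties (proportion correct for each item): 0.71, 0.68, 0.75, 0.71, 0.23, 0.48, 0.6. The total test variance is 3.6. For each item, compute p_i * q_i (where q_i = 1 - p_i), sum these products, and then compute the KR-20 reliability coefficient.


For each item, compute p_i * q_i:
  Item 1: 0.71 * 0.29 = 0.2059
  Item 2: 0.68 * 0.32 = 0.2176
  Item 3: 0.75 * 0.25 = 0.1875
  Item 4: 0.71 * 0.29 = 0.2059
  Item 5: 0.23 * 0.77 = 0.1771
  Item 6: 0.48 * 0.52 = 0.2496
  Item 7: 0.6 * 0.4 = 0.24
Sum(p_i * q_i) = 0.2059 + 0.2176 + 0.1875 + 0.2059 + 0.1771 + 0.2496 + 0.24 = 1.4836
KR-20 = (k/(k-1)) * (1 - Sum(p_i*q_i) / Var_total)
= (7/6) * (1 - 1.4836/3.6)
= 1.1667 * 0.5879
KR-20 = 0.6859

0.6859


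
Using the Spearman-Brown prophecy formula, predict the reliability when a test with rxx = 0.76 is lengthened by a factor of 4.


r_new = (n * rxx) / (1 + (n-1) * rxx)
r_new = (4 * 0.76) / (1 + 3 * 0.76)
r_new = 3.04 / 3.28
r_new = 0.9268

0.9268


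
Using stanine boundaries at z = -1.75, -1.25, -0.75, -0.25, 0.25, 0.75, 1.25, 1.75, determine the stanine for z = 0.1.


Stanine boundaries: [-1.75, -1.25, -0.75, -0.25, 0.25, 0.75, 1.25, 1.75]
z = 0.1
Check each boundary:
  z >= -1.75 -> could be stanine 2
  z >= -1.25 -> could be stanine 3
  z >= -0.75 -> could be stanine 4
  z >= -0.25 -> could be stanine 5
  z < 0.25
  z < 0.75
  z < 1.25
  z < 1.75
Highest qualifying boundary gives stanine = 5

5


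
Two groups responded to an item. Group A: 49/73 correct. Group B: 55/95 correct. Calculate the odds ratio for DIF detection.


Odds_A = 49/24 = 2.0417
Odds_B = 55/40 = 1.375
OR = Odds_A / Odds_B = 2.0417 / 1.375
Exactly, OR = (49 * 40) / (24 * 55) = 1960 / 1320
OR = 1.4848

1.4848


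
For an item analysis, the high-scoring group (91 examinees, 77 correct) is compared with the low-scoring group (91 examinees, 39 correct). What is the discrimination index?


p_upper = 77/91 = 0.8462
p_lower = 39/91 = 0.4286
D = 0.8462 - 0.4286 = 0.4176

0.4176


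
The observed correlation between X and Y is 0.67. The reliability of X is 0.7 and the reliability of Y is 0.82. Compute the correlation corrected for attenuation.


r_corrected = rxy / sqrt(rxx * ryy)
= 0.67 / sqrt(0.7 * 0.82)
= 0.67 / sqrt(0.574)
= 0.67 / 0.757628
r_corrected = 0.8843

0.8843


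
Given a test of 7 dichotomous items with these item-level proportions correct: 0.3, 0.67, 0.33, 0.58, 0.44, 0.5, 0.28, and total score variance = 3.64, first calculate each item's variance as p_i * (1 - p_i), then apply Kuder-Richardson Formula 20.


For each item, compute p_i * q_i:
  Item 1: 0.3 * 0.7 = 0.21
  Item 2: 0.67 * 0.33 = 0.2211
  Item 3: 0.33 * 0.67 = 0.2211
  Item 4: 0.58 * 0.42 = 0.2436
  Item 5: 0.44 * 0.56 = 0.2464
  Item 6: 0.5 * 0.5 = 0.25
  Item 7: 0.28 * 0.72 = 0.2016
Sum(p_i * q_i) = 0.21 + 0.2211 + 0.2211 + 0.2436 + 0.2464 + 0.25 + 0.2016 = 1.5938
KR-20 = (k/(k-1)) * (1 - Sum(p_i*q_i) / Var_total)
= (7/6) * (1 - 1.5938/3.64)
= 1.1667 * 0.5621
KR-20 = 0.6558

0.6558


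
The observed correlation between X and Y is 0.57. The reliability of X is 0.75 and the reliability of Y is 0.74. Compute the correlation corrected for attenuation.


r_corrected = rxy / sqrt(rxx * ryy)
= 0.57 / sqrt(0.75 * 0.74)
= 0.57 / sqrt(0.555)
= 0.57 / 0.744983
r_corrected = 0.7651

0.7651


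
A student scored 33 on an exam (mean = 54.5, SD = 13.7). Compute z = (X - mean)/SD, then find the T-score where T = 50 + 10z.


z = (X - mean) / SD = (33 - 54.5) / 13.7
z = -21.5 / 13.7
z = -1.5693
T-score = T = 50 + 10z
Carry z at full precision (z = -21.5 / 13.7) into the conversion:
T-score = 50 + 10 * (-21.5 / 13.7) = 50 + -215 / 13.7
T-score = 50 + -15.6934
T-score = 34.3066

34.3066


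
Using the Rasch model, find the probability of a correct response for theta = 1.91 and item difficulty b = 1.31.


theta - b = 1.91 - 1.31 = 0.6
exp(-(theta - b)) = exp(-0.6) = 0.5488
P = 1 / (1 + 0.5488)
P = 0.6457

0.6457


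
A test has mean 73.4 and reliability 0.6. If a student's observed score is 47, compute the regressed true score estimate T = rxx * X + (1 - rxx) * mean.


T_est = rxx * X + (1 - rxx) * mean
T_est = 0.6 * 47 + 0.4 * 73.4
T_est = 28.2 + 29.36
T_est = 57.56

57.56


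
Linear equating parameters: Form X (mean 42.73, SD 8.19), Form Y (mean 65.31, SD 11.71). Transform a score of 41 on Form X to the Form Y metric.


slope = SD_Y / SD_X = 11.71 / 8.19 ~ 1.4298
intercept = mean_Y - slope * mean_X = 65.31 - (11.71 / 8.19) * 42.73 ~ 4.215
Y = slope * X + intercept. To avoid rounding drift from the rounded slope/intercept, evaluate the equivalent form Y = mean_Y + SD_Y * (X - mean_X) / SD_X at full precision:
Y = 65.31 + 11.71 * (41 - 42.73) / 8.19
Y = 65.31 - 11.71 * 1.73 / 8.19
Y = 65.31 - 20.2583 / 8.19
Y = 65.31 - 2.4735
Y = 62.8365

62.8365


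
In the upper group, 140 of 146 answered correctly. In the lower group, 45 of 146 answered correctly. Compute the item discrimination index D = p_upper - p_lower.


p_upper = 140/146 = 0.9589
p_lower = 45/146 = 0.3082
D = 0.9589 - 0.3082 = 0.6507

0.6507


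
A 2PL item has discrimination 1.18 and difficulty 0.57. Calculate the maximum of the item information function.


For 2PL, max info at theta = b = 0.57
I_max = a^2 / 4 = 1.18^2 / 4
= 1.3924 / 4
I_max = 0.3481

0.3481


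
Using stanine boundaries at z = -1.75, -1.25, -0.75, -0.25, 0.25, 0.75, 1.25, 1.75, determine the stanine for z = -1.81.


Stanine boundaries: [-1.75, -1.25, -0.75, -0.25, 0.25, 0.75, 1.25, 1.75]
z = -1.81
Check each boundary:
  z < -1.75
  z < -1.25
  z < -0.75
  z < -0.25
  z < 0.25
  z < 0.75
  z < 1.25
  z < 1.75
Highest qualifying boundary gives stanine = 1

1


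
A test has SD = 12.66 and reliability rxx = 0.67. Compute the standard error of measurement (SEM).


SEM = SD * sqrt(1 - rxx)
SEM = 12.66 * sqrt(1 - 0.67)
SEM = 12.66 * sqrt(0.33) = 12.66 * 0.574456
SEM = 7.2726

7.2726


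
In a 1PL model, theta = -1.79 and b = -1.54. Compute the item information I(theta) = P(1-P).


P = 1/(1+exp(-(-1.79--1.54))) = 0.4378
I = P*(1-P) = 0.4378 * 0.5622
I = 0.2461

0.2461


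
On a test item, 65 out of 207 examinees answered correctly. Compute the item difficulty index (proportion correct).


Item difficulty p = number correct / total examinees
p = 65 / 207
p = 0.314

0.314


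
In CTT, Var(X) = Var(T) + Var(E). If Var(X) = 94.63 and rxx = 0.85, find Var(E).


var_true = rxx * var_obs = 0.85 * 94.63 = 80.4355
var_error = var_obs - var_true
var_error = 94.63 - 80.4355
var_error = 14.1945

14.1945


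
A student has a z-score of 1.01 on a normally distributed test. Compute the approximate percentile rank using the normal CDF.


CDF(z) = 0.5 * (1 + erf(z/sqrt(2)))
erf(0.7142) = 0.6875
CDF = 0.8438
Percentile rank = 0.8438 * 100 = 84.38

84.38


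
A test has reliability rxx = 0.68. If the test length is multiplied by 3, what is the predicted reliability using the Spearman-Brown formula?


r_new = (n * rxx) / (1 + (n-1) * rxx)
r_new = (3 * 0.68) / (1 + 2 * 0.68)
r_new = 2.04 / 2.36
r_new = 0.8644

0.8644


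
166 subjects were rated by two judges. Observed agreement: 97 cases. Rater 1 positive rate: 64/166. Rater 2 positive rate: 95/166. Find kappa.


P_o = 97/166 = 0.584337
P_e = (64*95 + 102*71) / 27556 = 0.483452
kappa = (P_o - P_e) / (1 - P_e)
kappa = (0.584337 - 0.483452) / (1 - 0.483452)
kappa = 0.1953

0.1953


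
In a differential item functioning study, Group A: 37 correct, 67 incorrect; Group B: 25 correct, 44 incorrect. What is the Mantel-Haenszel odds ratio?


Odds_A = 37/67 = 0.5522
Odds_B = 25/44 = 0.5682
OR = Odds_A / Odds_B = 0.5522 / 0.5682
Exactly, OR = (37 * 44) / (67 * 25) = 1628 / 1675
OR = 0.9719

0.9719


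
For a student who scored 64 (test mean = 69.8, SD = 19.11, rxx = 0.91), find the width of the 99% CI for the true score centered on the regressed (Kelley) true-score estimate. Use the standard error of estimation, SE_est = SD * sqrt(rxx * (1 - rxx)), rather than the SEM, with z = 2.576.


True score estimate = 0.91*64 + 0.09*69.8 = 64.522
SE_est = SD * sqrt(rxx * (1 - rxx)) = 19.11 * sqrt(0.91 * 0.09) = 19.11 * sqrt(0.0819) = 5.468933
CI = T_est +/- z * SE_est, so width = 2 * z * SE_est = 2 * 2.576 * 5.468933
Width = 28.1759

28.1759


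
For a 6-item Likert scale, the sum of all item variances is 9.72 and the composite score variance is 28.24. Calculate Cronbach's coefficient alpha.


alpha = (k/(k-1)) * (1 - sum(si^2)/s_total^2)
= (6/5) * (1 - 9.72/28.24)
alpha = 0.787

0.787


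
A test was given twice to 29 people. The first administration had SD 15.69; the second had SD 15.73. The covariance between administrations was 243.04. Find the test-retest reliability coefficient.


r = cov(X,Y) / (SD_X * SD_Y)
r = 243.04 / (15.69 * 15.73)
r = 243.04 / 246.8037
r = 0.9848

0.9848


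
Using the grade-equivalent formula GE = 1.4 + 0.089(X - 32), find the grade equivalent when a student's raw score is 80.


raw - median = 80 - 32 = 48
slope * diff = 0.089 * 48 = 4.272
GE = 1.4 + 4.272
GE = 5.672

5.672


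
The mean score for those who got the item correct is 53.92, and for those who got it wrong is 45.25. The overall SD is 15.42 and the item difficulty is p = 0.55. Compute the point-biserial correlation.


q = 1 - p = 0.45
rpb = ((M1 - M0) / SD) * sqrt(p * q)
rpb = ((53.92 - 45.25) / 15.42) * sqrt(0.55 * 0.45)
rpb = 0.2797

0.2797


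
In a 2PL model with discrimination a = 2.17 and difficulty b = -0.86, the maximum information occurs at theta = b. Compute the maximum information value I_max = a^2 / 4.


For 2PL, max info at theta = b = -0.86
I_max = a^2 / 4 = 2.17^2 / 4
= 4.7089 / 4
I_max = 1.1772

1.1772


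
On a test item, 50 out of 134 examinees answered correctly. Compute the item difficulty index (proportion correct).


Item difficulty p = number correct / total examinees
p = 50 / 134
p = 0.3731

0.3731


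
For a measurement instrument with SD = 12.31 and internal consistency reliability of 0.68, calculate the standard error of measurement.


SEM = SD * sqrt(1 - rxx)
SEM = 12.31 * sqrt(1 - 0.68)
SEM = 12.31 * sqrt(0.32) = 12.31 * 0.565685
SEM = 6.9636

6.9636


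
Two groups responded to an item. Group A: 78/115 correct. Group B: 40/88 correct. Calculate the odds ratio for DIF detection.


Odds_A = 78/37 = 2.1081
Odds_B = 40/48 = 0.8333
OR = Odds_A / Odds_B = 2.1081 / 0.8333
Exactly, OR = (78 * 48) / (37 * 40) = 3744 / 1480
OR = 2.5297

2.5297


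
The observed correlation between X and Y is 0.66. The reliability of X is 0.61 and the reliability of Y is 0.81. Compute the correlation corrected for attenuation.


r_corrected = rxy / sqrt(rxx * ryy)
= 0.66 / sqrt(0.61 * 0.81)
= 0.66 / sqrt(0.4941)
= 0.66 / 0.702922
r_corrected = 0.9389

0.9389


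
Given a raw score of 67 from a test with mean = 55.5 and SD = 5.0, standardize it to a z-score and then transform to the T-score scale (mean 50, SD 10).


z = (X - mean) / SD = (67 - 55.5) / 5.0
z = 11.5 / 5.0
z = 2.3
T-score = T = 50 + 10z
Carry z at full precision (z = 11.5 / 5.0) into the conversion:
T-score = 50 + 10 * (11.5 / 5.0) = 50 + 115 / 5.0
T-score = 50 + 23.0
T-score = 73.0

73.0


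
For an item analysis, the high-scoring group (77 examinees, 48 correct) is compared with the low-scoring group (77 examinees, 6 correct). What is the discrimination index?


p_upper = 48/77 = 0.6234
p_lower = 6/77 = 0.0779
D = 0.6234 - 0.0779 = 0.5455

0.5455


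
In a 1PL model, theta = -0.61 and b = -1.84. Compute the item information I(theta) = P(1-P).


P = 1/(1+exp(-(-0.61--1.84))) = 0.7738
I = P*(1-P) = 0.7738 * 0.2262
I = 0.175

0.175


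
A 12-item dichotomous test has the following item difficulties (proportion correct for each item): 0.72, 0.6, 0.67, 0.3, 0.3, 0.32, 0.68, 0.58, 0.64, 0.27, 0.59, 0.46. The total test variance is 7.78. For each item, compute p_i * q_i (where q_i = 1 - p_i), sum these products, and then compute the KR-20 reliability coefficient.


For each item, compute p_i * q_i:
  Item 1: 0.72 * 0.28 = 0.2016
  Item 2: 0.6 * 0.4 = 0.24
  Item 3: 0.67 * 0.33 = 0.2211
  Item 4: 0.3 * 0.7 = 0.21
  Item 5: 0.3 * 0.7 = 0.21
  Item 6: 0.32 * 0.68 = 0.2176
  Item 7: 0.68 * 0.32 = 0.2176
  Item 8: 0.58 * 0.42 = 0.2436
  Item 9: 0.64 * 0.36 = 0.2304
  Item 10: 0.27 * 0.73 = 0.1971
  Item 11: 0.59 * 0.41 = 0.2419
  Item 12: 0.46 * 0.54 = 0.2484
Sum(p_i * q_i) = 0.2016 + 0.24 + 0.2211 + 0.21 + 0.21 + 0.2176 + 0.2176 + 0.2436 + 0.2304 + 0.1971 + 0.2419 + 0.2484 = 2.6793
KR-20 = (k/(k-1)) * (1 - Sum(p_i*q_i) / Var_total)
= (12/11) * (1 - 2.6793/7.78)
= 1.0909 * 0.6556
KR-20 = 0.7152

0.7152


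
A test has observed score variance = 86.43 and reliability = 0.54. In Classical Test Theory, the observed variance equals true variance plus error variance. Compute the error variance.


var_true = rxx * var_obs = 0.54 * 86.43 = 46.6722
var_error = var_obs - var_true
var_error = 86.43 - 46.6722
var_error = 39.7578

39.7578


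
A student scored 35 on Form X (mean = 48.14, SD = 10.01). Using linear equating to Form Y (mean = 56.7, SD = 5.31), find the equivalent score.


slope = SD_Y / SD_X = 5.31 / 10.01 ~ 0.5305
intercept = mean_Y - slope * mean_X = 56.7 - (5.31 / 10.01) * 48.14 ~ 31.1632
Y = slope * X + intercept. To avoid rounding drift from the rounded slope/intercept, evaluate the equivalent form Y = mean_Y + SD_Y * (X - mean_X) / SD_X at full precision:
Y = 56.7 + 5.31 * (35 - 48.14) / 10.01
Y = 56.7 - 5.31 * 13.14 / 10.01
Y = 56.7 - 69.7734 / 10.01
Y = 56.7 - 6.9704
Y = 49.7296

49.7296


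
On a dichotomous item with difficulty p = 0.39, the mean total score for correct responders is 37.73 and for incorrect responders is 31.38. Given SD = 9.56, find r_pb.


q = 1 - p = 0.61
rpb = ((M1 - M0) / SD) * sqrt(p * q)
rpb = ((37.73 - 31.38) / 9.56) * sqrt(0.39 * 0.61)
rpb = 0.324

0.324


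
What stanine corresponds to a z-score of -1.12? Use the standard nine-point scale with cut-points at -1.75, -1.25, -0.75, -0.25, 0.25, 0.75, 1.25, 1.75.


Stanine boundaries: [-1.75, -1.25, -0.75, -0.25, 0.25, 0.75, 1.25, 1.75]
z = -1.12
Check each boundary:
  z >= -1.75 -> could be stanine 2
  z >= -1.25 -> could be stanine 3
  z < -0.75
  z < -0.25
  z < 0.25
  z < 0.75
  z < 1.25
  z < 1.75
Highest qualifying boundary gives stanine = 3

3


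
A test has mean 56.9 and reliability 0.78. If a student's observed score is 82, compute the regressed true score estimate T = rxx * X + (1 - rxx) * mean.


T_est = rxx * X + (1 - rxx) * mean
T_est = 0.78 * 82 + 0.22 * 56.9
T_est = 63.96 + 12.518
T_est = 76.478

76.478


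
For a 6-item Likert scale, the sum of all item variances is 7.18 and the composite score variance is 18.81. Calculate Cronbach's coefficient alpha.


alpha = (k/(k-1)) * (1 - sum(si^2)/s_total^2)
= (6/5) * (1 - 7.18/18.81)
alpha = 0.7419

0.7419


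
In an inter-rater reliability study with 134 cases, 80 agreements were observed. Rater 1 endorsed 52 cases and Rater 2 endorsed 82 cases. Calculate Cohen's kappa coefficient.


P_o = 80/134 = 0.597015
P_e = (52*82 + 82*52) / 17956 = 0.474939
kappa = (P_o - P_e) / (1 - P_e)
kappa = (0.597015 - 0.474939) / (1 - 0.474939)
kappa = 0.2325

0.2325


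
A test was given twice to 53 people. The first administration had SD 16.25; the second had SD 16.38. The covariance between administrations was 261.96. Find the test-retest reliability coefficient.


r = cov(X,Y) / (SD_X * SD_Y)
r = 261.96 / (16.25 * 16.38)
r = 261.96 / 266.175
r = 0.9842

0.9842


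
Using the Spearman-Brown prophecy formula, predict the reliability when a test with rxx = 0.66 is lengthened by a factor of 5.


r_new = (n * rxx) / (1 + (n-1) * rxx)
r_new = (5 * 0.66) / (1 + 4 * 0.66)
r_new = 3.3 / 3.64
r_new = 0.9066

0.9066


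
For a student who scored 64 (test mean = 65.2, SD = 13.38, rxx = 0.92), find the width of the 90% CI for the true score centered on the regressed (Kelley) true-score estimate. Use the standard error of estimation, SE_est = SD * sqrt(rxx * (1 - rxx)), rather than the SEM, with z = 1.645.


True score estimate = 0.92*64 + 0.08*65.2 = 64.096
SE_est = SD * sqrt(rxx * (1 - rxx)) = 13.38 * sqrt(0.92 * 0.08) = 13.38 * sqrt(0.0736) = 3.629903
CI = T_est +/- z * SE_est, so width = 2 * z * SE_est = 2 * 1.645 * 3.629903
Width = 11.9424

11.9424


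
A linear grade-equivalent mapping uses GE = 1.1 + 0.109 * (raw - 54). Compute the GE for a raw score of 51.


raw - median = 51 - 54 = -3
slope * diff = 0.109 * -3 = -0.327
GE = 1.1 + -0.327
GE = 0.773

0.773


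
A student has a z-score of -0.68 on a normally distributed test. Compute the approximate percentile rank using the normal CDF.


CDF(z) = 0.5 * (1 + erf(z/sqrt(2)))
erf(-0.4808) = -0.5035
CDF = 0.2483
Percentile rank = 0.2483 * 100 = 24.83

24.83


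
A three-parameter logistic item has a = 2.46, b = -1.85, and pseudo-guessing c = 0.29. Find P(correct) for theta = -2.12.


logit = 2.46*(-2.12 - -1.85) = -0.6642
P* = 1/(1 + exp(--0.6642)) = 0.3398
P = 0.29 + (1 - 0.29) * 0.3398
P = 0.5313

0.5313


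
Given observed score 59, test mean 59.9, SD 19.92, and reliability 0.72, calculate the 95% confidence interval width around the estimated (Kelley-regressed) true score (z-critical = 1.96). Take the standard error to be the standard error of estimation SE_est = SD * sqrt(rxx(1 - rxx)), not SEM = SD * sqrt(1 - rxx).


True score estimate = 0.72*59 + 0.28*59.9 = 59.252
SE_est = SD * sqrt(rxx * (1 - rxx)) = 19.92 * sqrt(0.72 * 0.28) = 19.92 * sqrt(0.2016) = 8.944058
CI = T_est +/- z * SE_est, so width = 2 * z * SE_est = 2 * 1.96 * 8.944058
Width = 35.0607

35.0607


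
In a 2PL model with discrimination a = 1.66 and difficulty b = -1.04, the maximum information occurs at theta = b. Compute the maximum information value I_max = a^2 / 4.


For 2PL, max info at theta = b = -1.04
I_max = a^2 / 4 = 1.66^2 / 4
= 2.7556 / 4
I_max = 0.6889

0.6889


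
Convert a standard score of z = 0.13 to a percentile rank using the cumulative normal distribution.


CDF(z) = 0.5 * (1 + erf(z/sqrt(2)))
erf(0.0919) = 0.1034
CDF = 0.5517
Percentile rank = 0.5517 * 100 = 55.17

55.17


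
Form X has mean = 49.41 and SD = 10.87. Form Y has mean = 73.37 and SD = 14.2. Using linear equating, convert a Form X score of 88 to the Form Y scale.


slope = SD_Y / SD_X = 14.2 / 10.87 ~ 1.3063
intercept = mean_Y - slope * mean_X = 73.37 - (14.2 / 10.87) * 49.41 ~ 8.8234
Y = slope * X + intercept. To avoid rounding drift from the rounded slope/intercept, evaluate the equivalent form Y = mean_Y + SD_Y * (X - mean_X) / SD_X at full precision:
Y = 73.37 + 14.2 * (88 - 49.41) / 10.87
Y = 73.37 + 14.2 * 38.59 / 10.87
Y = 73.37 + 547.978 / 10.87
Y = 73.37 + 50.412
Y = 123.782

123.782


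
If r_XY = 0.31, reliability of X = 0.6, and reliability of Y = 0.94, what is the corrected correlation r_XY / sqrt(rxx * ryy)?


r_corrected = rxy / sqrt(rxx * ryy)
= 0.31 / sqrt(0.6 * 0.94)
= 0.31 / sqrt(0.564)
= 0.31 / 0.750999
r_corrected = 0.4128

0.4128


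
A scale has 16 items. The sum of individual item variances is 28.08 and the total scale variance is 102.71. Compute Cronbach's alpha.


alpha = (k/(k-1)) * (1 - sum(si^2)/s_total^2)
= (16/15) * (1 - 28.08/102.71)
alpha = 0.775

0.775


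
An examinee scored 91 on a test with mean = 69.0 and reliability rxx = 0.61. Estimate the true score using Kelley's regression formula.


T_est = rxx * X + (1 - rxx) * mean
T_est = 0.61 * 91 + 0.39 * 69.0
T_est = 55.51 + 26.91
T_est = 82.42

82.42


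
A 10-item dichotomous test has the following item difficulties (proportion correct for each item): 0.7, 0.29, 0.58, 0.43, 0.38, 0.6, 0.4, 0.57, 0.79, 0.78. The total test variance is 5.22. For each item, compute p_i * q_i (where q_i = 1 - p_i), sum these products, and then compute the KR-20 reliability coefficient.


For each item, compute p_i * q_i:
  Item 1: 0.7 * 0.3 = 0.21
  Item 2: 0.29 * 0.71 = 0.2059
  Item 3: 0.58 * 0.42 = 0.2436
  Item 4: 0.43 * 0.57 = 0.2451
  Item 5: 0.38 * 0.62 = 0.2356
  Item 6: 0.6 * 0.4 = 0.24
  Item 7: 0.4 * 0.6 = 0.24
  Item 8: 0.57 * 0.43 = 0.2451
  Item 9: 0.79 * 0.21 = 0.1659
  Item 10: 0.78 * 0.22 = 0.1716
Sum(p_i * q_i) = 0.21 + 0.2059 + 0.2436 + 0.2451 + 0.2356 + 0.24 + 0.24 + 0.2451 + 0.1659 + 0.1716 = 2.2028
KR-20 = (k/(k-1)) * (1 - Sum(p_i*q_i) / Var_total)
= (10/9) * (1 - 2.2028/5.22)
= 1.1111 * 0.578
KR-20 = 0.6422

0.6422


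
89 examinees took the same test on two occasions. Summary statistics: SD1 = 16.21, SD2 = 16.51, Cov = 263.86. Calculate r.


r = cov(X,Y) / (SD_X * SD_Y)
r = 263.86 / (16.21 * 16.51)
r = 263.86 / 267.6271
r = 0.9859

0.9859
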